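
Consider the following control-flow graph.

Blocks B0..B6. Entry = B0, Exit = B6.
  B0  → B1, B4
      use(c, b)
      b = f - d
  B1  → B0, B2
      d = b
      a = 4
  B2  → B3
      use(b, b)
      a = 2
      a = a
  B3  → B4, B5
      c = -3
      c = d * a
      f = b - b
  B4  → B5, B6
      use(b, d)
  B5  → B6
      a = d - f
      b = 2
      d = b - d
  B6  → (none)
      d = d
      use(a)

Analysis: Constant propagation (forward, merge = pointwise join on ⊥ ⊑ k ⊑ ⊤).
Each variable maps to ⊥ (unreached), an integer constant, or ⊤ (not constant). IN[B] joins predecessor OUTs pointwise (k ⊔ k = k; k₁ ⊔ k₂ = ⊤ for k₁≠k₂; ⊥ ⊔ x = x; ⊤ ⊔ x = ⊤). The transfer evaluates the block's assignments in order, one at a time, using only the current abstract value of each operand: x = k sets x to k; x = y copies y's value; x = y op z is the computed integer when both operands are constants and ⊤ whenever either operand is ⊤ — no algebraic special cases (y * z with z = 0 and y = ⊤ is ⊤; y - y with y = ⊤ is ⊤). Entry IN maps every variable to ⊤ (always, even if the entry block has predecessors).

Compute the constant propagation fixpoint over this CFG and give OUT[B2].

Converged values:
  B0: | IN=(all ⊤) | OUT=(all ⊤)
  B1: | IN=(all ⊤) | OUT={a:4; rest ⊤}
  B2: | IN={a:4; rest ⊤} | OUT={a:2; rest ⊤}
  B3: | IN={a:2; rest ⊤} | OUT={a:2; rest ⊤}
  B4: | IN=(all ⊤) | OUT=(all ⊤)
  B5: | IN=(all ⊤) | OUT={b:2; rest ⊤}
  B6: | IN=(all ⊤) | OUT=(all ⊤)

Merge at B2: IN[B2] = OUT[B1] = {a: 4, b: ⊤, c: ⊤, d: ⊤, e: ⊤, f: ⊤}
Applying B2's transfer function to that IN value gives OUT[B2] (row B2 above).

Answer: {a: 2, b: ⊤, c: ⊤, d: ⊤, e: ⊤, f: ⊤}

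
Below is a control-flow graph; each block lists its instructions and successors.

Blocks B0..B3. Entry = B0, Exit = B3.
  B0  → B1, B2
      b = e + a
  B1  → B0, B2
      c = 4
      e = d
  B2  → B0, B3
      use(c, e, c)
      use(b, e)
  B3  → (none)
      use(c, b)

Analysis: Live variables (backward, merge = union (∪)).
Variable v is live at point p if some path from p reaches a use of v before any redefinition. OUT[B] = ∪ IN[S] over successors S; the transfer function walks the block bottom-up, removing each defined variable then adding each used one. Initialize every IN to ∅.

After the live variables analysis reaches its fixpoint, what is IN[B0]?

Converged values:
  B0:   IN={a, c, d, e}   OUT={a, b, c, d, e}
  B1:   IN={a, b, d}   OUT={a, b, c, d, e}
  B2:   IN={a, b, c, d, e}   OUT={a, b, c, d, e}
  B3:   IN={b, c}   OUT={}

Merge at B0: OUT[B0] = IN[B1] ⊔ IN[B2] = {a, b, c, d, e}
Applying B0's transfer function to that OUT value gives IN[B0] (row B0 above).

Answer: {a, c, d, e}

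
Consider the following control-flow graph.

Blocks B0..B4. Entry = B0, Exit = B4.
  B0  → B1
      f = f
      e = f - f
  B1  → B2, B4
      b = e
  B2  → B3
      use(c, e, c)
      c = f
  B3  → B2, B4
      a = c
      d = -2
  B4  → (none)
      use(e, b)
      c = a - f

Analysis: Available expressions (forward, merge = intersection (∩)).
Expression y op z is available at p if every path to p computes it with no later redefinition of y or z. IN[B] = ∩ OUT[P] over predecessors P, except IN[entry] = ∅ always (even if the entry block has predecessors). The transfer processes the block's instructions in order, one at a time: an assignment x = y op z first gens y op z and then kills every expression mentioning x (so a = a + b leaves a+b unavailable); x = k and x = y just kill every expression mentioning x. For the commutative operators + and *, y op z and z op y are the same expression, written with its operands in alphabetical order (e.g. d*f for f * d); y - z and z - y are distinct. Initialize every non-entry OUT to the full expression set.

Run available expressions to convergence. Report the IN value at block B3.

Per-block solution:
  B0: | IN={} | OUT={f-f}
  B1: | IN={f-f} | OUT={f-f}
  B2: | IN={f-f} | OUT={f-f}
  B3: | IN={f-f} | OUT={f-f}
  B4: | IN={f-f} | OUT={a-f, f-f}

Merge at B3: IN[B3] = OUT[B2] = {f-f}

Answer: {f-f}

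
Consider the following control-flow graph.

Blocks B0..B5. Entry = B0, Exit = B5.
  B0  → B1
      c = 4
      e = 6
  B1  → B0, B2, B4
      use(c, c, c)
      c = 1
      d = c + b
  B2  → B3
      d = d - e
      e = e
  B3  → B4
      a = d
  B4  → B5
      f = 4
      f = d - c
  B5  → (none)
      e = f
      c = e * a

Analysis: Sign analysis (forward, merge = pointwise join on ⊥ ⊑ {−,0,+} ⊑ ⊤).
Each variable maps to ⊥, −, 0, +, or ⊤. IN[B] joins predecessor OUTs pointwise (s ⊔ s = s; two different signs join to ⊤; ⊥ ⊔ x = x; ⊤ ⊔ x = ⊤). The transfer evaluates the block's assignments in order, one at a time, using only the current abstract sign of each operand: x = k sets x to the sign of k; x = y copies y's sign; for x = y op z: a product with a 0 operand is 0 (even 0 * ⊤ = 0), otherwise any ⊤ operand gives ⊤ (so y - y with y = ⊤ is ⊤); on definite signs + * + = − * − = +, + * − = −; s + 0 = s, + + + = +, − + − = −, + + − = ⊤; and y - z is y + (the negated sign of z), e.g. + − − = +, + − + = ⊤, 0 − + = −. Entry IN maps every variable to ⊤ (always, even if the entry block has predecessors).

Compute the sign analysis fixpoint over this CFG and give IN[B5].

Answer: {a: ⊤, b: ⊤, c: +, d: ⊤, e: +, f: ⊤}

Derivation:
Fixpoint table:
  B0: | IN=(all ⊤) | OUT={c:+, e:+; rest ⊤}
  B1: | IN={c:+, e:+; rest ⊤} | OUT={c:+, e:+; rest ⊤}
  B2: | IN={c:+, e:+; rest ⊤} | OUT={c:+, e:+; rest ⊤}
  B3: | IN={c:+, e:+; rest ⊤} | OUT={c:+, e:+; rest ⊤}
  B4: | IN={c:+, e:+; rest ⊤} | OUT={c:+, e:+; rest ⊤}
  B5: | IN={c:+, e:+; rest ⊤} | OUT=(all ⊤)

Merge at B5: IN[B5] = OUT[B4] = {a: ⊤, b: ⊤, c: +, d: ⊤, e: +, f: ⊤}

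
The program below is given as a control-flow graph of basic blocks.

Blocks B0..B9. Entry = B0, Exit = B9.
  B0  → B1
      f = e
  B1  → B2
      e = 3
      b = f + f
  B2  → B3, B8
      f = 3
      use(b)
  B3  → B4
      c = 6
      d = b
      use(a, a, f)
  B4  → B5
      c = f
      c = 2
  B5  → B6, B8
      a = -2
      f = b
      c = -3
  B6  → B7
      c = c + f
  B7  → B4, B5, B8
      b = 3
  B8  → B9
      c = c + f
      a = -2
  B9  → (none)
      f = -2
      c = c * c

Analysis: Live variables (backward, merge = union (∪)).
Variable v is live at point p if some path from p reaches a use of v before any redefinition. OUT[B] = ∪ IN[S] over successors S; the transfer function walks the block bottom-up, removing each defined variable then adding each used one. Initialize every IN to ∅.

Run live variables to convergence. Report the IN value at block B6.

Answer: {c, f}

Trace:
Converged values:
  B0:  IN={a, c, e}  OUT={a, c, f}
  B1:  IN={a, c, f}  OUT={a, b, c}
  B2:  IN={a, b, c}  OUT={a, b, c, f}
  B3:  IN={a, b, f}  OUT={b, f}
  B4:  IN={b, f}  OUT={b}
  B5:  IN={b}  OUT={c, f}
  B6:  IN={c, f}  OUT={c, f}
  B7:  IN={c, f}  OUT={b, c, f}
  B8:  IN={c, f}  OUT={c}
  B9:  IN={c}  OUT={}

Merge at B6: OUT[B6] = IN[B7] = {c, f}
Applying B6's transfer function to that OUT value gives IN[B6] (row B6 above).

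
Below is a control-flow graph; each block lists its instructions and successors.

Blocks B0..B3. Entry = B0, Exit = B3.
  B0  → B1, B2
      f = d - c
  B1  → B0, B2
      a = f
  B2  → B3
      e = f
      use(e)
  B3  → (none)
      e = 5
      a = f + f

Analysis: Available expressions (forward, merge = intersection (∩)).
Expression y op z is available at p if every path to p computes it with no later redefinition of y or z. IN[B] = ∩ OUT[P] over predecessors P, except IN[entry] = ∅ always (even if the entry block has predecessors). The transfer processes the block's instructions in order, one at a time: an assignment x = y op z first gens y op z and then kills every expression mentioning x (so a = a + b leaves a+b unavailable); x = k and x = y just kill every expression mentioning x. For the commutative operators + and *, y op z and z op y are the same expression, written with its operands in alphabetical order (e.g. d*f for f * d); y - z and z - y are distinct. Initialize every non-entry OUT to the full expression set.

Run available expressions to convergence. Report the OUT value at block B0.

Per-block solution:
  B0: | IN={} | OUT={d-c}
  B1: | IN={d-c} | OUT={d-c}
  B2: | IN={d-c} | OUT={d-c}
  B3: | IN={d-c} | OUT={d-c, f+f}

Merge at B0 (entry node, so the boundary value {} is joined with the incoming edge(s)): IN[B0] = {} ∩ OUT[B1] = {}
Applying B0's transfer function to that IN value gives OUT[B0] (row B0 above).

Answer: {d-c}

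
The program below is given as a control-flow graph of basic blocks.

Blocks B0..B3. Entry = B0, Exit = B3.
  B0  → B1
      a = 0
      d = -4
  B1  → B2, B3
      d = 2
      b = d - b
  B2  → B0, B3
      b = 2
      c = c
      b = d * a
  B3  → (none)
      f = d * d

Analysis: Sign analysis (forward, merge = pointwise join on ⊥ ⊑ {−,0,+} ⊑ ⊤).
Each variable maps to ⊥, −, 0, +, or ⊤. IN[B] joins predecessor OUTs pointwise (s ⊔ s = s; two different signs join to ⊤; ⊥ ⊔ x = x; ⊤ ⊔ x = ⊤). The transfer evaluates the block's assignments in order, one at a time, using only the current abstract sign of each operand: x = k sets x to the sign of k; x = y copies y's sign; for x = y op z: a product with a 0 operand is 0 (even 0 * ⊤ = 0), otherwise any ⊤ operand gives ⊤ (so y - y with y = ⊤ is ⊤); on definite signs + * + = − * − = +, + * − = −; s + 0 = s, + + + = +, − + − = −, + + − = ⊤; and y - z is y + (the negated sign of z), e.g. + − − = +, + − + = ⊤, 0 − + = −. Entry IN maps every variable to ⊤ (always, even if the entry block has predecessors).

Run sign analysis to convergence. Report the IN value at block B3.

Per-block solution:
  B0:  IN=(all ⊤)  OUT={a:0, d:-; rest ⊤}
  B1:  IN={a:0, d:-; rest ⊤}  OUT={a:0, d:+; rest ⊤}
  B2:  IN={a:0, d:+; rest ⊤}  OUT={a:0, b:0, d:+; rest ⊤}
  B3:  IN={a:0, d:+; rest ⊤}  OUT={a:0, d:+, f:+; rest ⊤}

Merge at B3: IN[B3] = OUT[B1] ⊔ OUT[B2] = {a: 0, b: ⊤, c: ⊤, d: +, e: ⊤, f: ⊤}

Answer: {a: 0, b: ⊤, c: ⊤, d: +, e: ⊤, f: ⊤}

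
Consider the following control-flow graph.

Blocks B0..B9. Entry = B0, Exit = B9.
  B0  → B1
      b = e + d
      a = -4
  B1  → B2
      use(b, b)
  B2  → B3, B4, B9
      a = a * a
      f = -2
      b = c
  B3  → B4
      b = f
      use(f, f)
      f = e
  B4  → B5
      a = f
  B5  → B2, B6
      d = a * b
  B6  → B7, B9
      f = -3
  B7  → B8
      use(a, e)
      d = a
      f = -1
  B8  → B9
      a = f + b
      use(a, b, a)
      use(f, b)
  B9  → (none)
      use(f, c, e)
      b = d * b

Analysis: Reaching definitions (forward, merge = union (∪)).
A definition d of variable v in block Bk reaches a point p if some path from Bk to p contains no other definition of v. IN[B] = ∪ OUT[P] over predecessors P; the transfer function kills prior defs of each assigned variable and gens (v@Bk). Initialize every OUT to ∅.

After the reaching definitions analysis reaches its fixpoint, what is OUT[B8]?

Fixpoint table:
  B0:   IN={}   OUT={a@B0, b@B0}
  B1:   IN={a@B0, b@B0}   OUT={a@B0, b@B0}
  B2:   IN={a@B0, a@B4, b@B0, b@B2, b@B3, d@B5, f@B2, f@B3}   OUT={a@B2, b@B2, d@B5, f@B2}
  B3:   IN={a@B2, b@B2, d@B5, f@B2}   OUT={a@B2, b@B3, d@B5, f@B3}
  B4:   IN={a@B2, b@B2, b@B3, d@B5, f@B2, f@B3}   OUT={a@B4, b@B2, b@B3, d@B5, f@B2, f@B3}
  B5:   IN={a@B4, b@B2, b@B3, d@B5, f@B2, f@B3}   OUT={a@B4, b@B2, b@B3, d@B5, f@B2, f@B3}
  B6:   IN={a@B4, b@B2, b@B3, d@B5, f@B2, f@B3}   OUT={a@B4, b@B2, b@B3, d@B5, f@B6}
  B7:   IN={a@B4, b@B2, b@B3, d@B5, f@B6}   OUT={a@B4, b@B2, b@B3, d@B7, f@B7}
  B8:   IN={a@B4, b@B2, b@B3, d@B7, f@B7}   OUT={a@B8, b@B2, b@B3, d@B7, f@B7}
  B9:   IN={a@B2, a@B4, a@B8, b@B2, b@B3, d@B5, d@B7, f@B2, f@B6, f@B7}   OUT={a@B2, a@B4, a@B8, b@B9, d@B5, d@B7, f@B2, f@B6, f@B7}

Merge at B8: IN[B8] = OUT[B7] = {a@B4, b@B2, b@B3, d@B7, f@B7}
Applying B8's transfer function to that IN value gives OUT[B8] (row B8 above).

Answer: {a@B8, b@B2, b@B3, d@B7, f@B7}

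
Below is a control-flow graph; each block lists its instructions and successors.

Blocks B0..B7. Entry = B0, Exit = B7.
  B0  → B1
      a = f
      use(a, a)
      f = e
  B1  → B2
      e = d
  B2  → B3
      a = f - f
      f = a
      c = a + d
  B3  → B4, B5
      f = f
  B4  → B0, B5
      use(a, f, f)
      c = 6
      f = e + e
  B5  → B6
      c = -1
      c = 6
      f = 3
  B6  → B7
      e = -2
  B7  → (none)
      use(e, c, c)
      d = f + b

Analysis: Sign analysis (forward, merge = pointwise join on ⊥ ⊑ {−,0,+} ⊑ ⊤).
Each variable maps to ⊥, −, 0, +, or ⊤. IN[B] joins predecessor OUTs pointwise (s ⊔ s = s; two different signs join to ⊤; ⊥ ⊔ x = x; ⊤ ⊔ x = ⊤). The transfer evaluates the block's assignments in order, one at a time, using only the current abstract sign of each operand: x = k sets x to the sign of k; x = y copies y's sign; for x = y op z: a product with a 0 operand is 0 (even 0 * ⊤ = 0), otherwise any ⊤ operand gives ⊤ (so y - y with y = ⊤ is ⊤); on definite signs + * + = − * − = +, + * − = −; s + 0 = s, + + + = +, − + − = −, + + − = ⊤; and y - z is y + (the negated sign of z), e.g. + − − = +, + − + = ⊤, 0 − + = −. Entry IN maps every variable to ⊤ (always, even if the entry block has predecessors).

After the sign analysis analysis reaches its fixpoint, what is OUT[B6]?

Per-block solution:
  B0: | IN=(all ⊤) | OUT=(all ⊤)
  B1: | IN=(all ⊤) | OUT=(all ⊤)
  B2: | IN=(all ⊤) | OUT=(all ⊤)
  B3: | IN=(all ⊤) | OUT=(all ⊤)
  B4: | IN=(all ⊤) | OUT={c:+; rest ⊤}
  B5: | IN=(all ⊤) | OUT={c:+, f:+; rest ⊤}
  B6: | IN={c:+, f:+; rest ⊤} | OUT={c:+, e:-, f:+; rest ⊤}
  B7: | IN={c:+, e:-, f:+; rest ⊤} | OUT={c:+, e:-, f:+; rest ⊤}

Merge at B6: IN[B6] = OUT[B5] = {a: ⊤, b: ⊤, c: +, d: ⊤, e: ⊤, f: +}
Applying B6's transfer function to that IN value gives OUT[B6] (row B6 above).

Answer: {a: ⊤, b: ⊤, c: +, d: ⊤, e: -, f: +}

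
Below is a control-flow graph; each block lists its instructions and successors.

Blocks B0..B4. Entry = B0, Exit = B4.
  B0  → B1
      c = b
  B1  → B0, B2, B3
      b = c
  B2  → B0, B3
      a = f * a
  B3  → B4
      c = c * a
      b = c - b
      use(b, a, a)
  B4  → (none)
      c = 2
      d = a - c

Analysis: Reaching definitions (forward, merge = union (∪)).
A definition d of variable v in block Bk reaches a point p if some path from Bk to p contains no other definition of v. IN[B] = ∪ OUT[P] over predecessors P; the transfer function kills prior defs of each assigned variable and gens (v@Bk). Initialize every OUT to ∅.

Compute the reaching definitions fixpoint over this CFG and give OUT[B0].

Fixpoint table:
  B0: | IN={a@B2, b@B1, c@B0} | OUT={a@B2, b@B1, c@B0}
  B1: | IN={a@B2, b@B1, c@B0} | OUT={a@B2, b@B1, c@B0}
  B2: | IN={a@B2, b@B1, c@B0} | OUT={a@B2, b@B1, c@B0}
  B3: | IN={a@B2, b@B1, c@B0} | OUT={a@B2, b@B3, c@B3}
  B4: | IN={a@B2, b@B3, c@B3} | OUT={a@B2, b@B3, c@B4, d@B4}

Merge at B0 (entry node, so the boundary value {} is joined with the incoming edge(s)): IN[B0] = {} ⊔ OUT[B1] ⊔ OUT[B2] = {a@B2, b@B1, c@B0}
Applying B0's transfer function to that IN value gives OUT[B0] (row B0 above).

Answer: {a@B2, b@B1, c@B0}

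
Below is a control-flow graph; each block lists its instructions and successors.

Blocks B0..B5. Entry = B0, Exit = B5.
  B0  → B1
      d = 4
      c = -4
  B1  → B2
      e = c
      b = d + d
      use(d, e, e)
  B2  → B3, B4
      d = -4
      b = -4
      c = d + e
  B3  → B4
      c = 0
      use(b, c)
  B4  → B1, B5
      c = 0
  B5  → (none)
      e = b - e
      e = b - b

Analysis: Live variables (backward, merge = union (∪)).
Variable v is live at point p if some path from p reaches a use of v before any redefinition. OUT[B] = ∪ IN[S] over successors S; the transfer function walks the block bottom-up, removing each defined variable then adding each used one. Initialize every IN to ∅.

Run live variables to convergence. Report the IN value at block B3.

Answer: {b, d, e}

Trace:
Fixpoint table:
  B0:   IN={}   OUT={c, d}
  B1:   IN={c, d}   OUT={e}
  B2:   IN={e}   OUT={b, d, e}
  B3:   IN={b, d, e}   OUT={b, d, e}
  B4:   IN={b, d, e}   OUT={b, c, d, e}
  B5:   IN={b, e}   OUT={}

Merge at B3: OUT[B3] = IN[B4] = {b, d, e}
Applying B3's transfer function to that OUT value gives IN[B3] (row B3 above).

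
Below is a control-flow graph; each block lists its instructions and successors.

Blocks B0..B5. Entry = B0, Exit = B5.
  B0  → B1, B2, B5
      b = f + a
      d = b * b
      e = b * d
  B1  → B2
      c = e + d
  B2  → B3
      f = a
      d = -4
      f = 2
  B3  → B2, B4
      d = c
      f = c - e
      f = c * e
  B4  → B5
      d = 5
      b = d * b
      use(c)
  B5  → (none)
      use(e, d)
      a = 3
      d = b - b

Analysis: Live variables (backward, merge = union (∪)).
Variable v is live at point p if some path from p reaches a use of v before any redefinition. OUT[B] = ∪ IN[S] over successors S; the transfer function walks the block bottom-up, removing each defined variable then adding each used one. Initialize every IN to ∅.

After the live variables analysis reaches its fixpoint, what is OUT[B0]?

Per-block solution:
  B0:  IN={a, c, f}  OUT={a, b, c, d, e}
  B1:  IN={a, b, d, e}  OUT={a, b, c, e}
  B2:  IN={a, b, c, e}  OUT={a, b, c, e}
  B3:  IN={a, b, c, e}  OUT={a, b, c, e}
  B4:  IN={b, c, e}  OUT={b, d, e}
  B5:  IN={b, d, e}  OUT={}

Merge at B0: OUT[B0] = IN[B1] ⊔ IN[B2] ⊔ IN[B5] = {a, b, c, d, e}

Answer: {a, b, c, d, e}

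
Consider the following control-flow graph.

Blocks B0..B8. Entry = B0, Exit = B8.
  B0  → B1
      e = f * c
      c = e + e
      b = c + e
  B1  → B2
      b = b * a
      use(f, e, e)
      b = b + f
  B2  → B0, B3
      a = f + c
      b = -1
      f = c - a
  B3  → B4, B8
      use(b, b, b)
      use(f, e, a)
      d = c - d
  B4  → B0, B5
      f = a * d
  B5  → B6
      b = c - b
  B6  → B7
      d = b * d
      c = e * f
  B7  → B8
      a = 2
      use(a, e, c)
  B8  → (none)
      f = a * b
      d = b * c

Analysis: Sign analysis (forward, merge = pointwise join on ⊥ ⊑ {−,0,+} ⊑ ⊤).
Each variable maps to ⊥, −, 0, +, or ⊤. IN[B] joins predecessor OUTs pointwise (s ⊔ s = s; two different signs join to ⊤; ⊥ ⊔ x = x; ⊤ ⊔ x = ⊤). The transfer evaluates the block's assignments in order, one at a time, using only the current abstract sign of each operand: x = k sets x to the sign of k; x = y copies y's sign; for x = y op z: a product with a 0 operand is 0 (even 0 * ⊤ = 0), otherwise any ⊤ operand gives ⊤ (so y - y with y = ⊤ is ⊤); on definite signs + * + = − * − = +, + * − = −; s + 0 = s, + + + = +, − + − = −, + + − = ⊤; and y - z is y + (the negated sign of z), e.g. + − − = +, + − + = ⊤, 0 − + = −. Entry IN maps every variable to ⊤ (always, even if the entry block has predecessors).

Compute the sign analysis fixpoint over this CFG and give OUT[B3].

Answer: {a: ⊤, b: -, c: ⊤, d: ⊤, e: ⊤, f: ⊤}

Trace:
Fixpoint table:
  B0: | IN=(all ⊤) | OUT=(all ⊤)
  B1: | IN=(all ⊤) | OUT=(all ⊤)
  B2: | IN=(all ⊤) | OUT={b:-; rest ⊤}
  B3: | IN={b:-; rest ⊤} | OUT={b:-; rest ⊤}
  B4: | IN={b:-; rest ⊤} | OUT={b:-; rest ⊤}
  B5: | IN={b:-; rest ⊤} | OUT=(all ⊤)
  B6: | IN=(all ⊤) | OUT=(all ⊤)
  B7: | IN=(all ⊤) | OUT={a:+; rest ⊤}
  B8: | IN=(all ⊤) | OUT=(all ⊤)

Merge at B3: IN[B3] = OUT[B2] = {a: ⊤, b: -, c: ⊤, d: ⊤, e: ⊤, f: ⊤}
Applying B3's transfer function to that IN value gives OUT[B3] (row B3 above).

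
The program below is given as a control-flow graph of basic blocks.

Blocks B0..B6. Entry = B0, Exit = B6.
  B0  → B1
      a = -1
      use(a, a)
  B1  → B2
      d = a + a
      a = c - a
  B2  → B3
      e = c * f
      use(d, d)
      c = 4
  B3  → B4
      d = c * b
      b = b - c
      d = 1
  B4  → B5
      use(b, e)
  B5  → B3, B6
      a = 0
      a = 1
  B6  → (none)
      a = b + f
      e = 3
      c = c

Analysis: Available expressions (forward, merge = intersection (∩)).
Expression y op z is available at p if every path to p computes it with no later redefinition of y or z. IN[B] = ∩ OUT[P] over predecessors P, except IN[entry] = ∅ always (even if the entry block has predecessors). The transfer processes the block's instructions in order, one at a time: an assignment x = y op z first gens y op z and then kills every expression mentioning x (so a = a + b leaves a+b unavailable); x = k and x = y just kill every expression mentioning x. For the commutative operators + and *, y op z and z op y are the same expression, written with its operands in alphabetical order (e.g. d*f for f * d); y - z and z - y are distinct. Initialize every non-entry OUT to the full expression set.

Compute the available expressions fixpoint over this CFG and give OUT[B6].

Answer: {b+f}

Derivation:
Per-block solution:
  B0:   IN={}   OUT={}
  B1:   IN={}   OUT={}
  B2:   IN={}   OUT={}
  B3:   IN={}   OUT={}
  B4:   IN={}   OUT={}
  B5:   IN={}   OUT={}
  B6:   IN={}   OUT={b+f}

Merge at B6: IN[B6] = OUT[B5] = {}
Applying B6's transfer function to that IN value gives OUT[B6] (row B6 above).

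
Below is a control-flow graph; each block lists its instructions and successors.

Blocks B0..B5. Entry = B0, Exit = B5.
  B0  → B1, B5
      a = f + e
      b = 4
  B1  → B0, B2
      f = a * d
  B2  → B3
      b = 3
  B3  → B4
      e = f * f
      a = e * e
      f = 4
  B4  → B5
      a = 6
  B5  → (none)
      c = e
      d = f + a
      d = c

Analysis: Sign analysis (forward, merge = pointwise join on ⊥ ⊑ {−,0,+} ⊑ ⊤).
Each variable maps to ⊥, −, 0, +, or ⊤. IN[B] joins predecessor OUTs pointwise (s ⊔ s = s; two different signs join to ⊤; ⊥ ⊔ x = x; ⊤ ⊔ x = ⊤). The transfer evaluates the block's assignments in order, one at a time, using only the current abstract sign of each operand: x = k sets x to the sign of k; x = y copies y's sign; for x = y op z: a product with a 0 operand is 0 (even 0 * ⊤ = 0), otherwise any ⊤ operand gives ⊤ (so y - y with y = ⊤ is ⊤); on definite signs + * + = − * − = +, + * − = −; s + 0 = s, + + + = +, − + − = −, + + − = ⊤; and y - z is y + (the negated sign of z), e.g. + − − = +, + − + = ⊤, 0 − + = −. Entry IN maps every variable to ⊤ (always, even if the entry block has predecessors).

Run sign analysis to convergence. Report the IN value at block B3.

Fixpoint table:
  B0:  IN=(all ⊤)  OUT={b:+; rest ⊤}
  B1:  IN={b:+; rest ⊤}  OUT={b:+; rest ⊤}
  B2:  IN={b:+; rest ⊤}  OUT={b:+; rest ⊤}
  B3:  IN={b:+; rest ⊤}  OUT={b:+, f:+; rest ⊤}
  B4:  IN={b:+, f:+; rest ⊤}  OUT={a:+, b:+, f:+; rest ⊤}
  B5:  IN={b:+; rest ⊤}  OUT={b:+; rest ⊤}

Merge at B3: IN[B3] = OUT[B2] = {a: ⊤, b: +, c: ⊤, d: ⊤, e: ⊤, f: ⊤}

Answer: {a: ⊤, b: +, c: ⊤, d: ⊤, e: ⊤, f: ⊤}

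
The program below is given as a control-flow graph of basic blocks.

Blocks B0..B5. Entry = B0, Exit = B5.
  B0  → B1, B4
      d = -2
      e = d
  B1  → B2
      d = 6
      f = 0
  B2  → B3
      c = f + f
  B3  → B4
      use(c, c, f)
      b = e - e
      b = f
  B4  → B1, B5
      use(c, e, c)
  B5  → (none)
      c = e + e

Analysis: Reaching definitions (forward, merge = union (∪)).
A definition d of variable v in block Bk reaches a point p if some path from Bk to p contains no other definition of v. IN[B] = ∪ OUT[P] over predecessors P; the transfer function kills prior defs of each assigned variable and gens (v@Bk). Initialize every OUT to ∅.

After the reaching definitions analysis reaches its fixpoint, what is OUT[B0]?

Answer: {d@B0, e@B0}

Working:
Fixpoint table:
  B0: | IN={} | OUT={d@B0, e@B0}
  B1: | IN={b@B3, c@B2, d@B0, d@B1, e@B0, f@B1} | OUT={b@B3, c@B2, d@B1, e@B0, f@B1}
  B2: | IN={b@B3, c@B2, d@B1, e@B0, f@B1} | OUT={b@B3, c@B2, d@B1, e@B0, f@B1}
  B3: | IN={b@B3, c@B2, d@B1, e@B0, f@B1} | OUT={b@B3, c@B2, d@B1, e@B0, f@B1}
  B4: | IN={b@B3, c@B2, d@B0, d@B1, e@B0, f@B1} | OUT={b@B3, c@B2, d@B0, d@B1, e@B0, f@B1}
  B5: | IN={b@B3, c@B2, d@B0, d@B1, e@B0, f@B1} | OUT={b@B3, c@B5, d@B0, d@B1, e@B0, f@B1}

B0 is the boundary node: IN[B0] = {}
Applying B0's transfer function to that IN value gives OUT[B0] (row B0 above).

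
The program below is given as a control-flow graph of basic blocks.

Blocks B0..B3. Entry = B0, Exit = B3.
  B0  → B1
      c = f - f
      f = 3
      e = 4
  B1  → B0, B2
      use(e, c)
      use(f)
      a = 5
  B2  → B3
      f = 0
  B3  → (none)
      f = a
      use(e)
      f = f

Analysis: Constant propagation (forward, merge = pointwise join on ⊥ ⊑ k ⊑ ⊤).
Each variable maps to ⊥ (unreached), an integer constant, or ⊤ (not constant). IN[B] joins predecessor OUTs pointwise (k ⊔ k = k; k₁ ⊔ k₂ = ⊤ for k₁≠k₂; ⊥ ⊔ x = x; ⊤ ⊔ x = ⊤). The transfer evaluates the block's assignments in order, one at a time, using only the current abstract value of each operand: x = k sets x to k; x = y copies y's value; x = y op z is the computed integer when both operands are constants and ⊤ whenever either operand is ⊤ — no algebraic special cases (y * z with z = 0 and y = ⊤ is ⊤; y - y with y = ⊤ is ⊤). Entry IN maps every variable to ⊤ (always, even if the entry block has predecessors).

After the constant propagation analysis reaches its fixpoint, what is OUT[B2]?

Answer: {a: 5, b: ⊤, c: ⊤, d: ⊤, e: 4, f: 0}

Trace:
Per-block solution:
  B0: | IN=(all ⊤) | OUT={e:4, f:3; rest ⊤}
  B1: | IN={e:4, f:3; rest ⊤} | OUT={a:5, e:4, f:3; rest ⊤}
  B2: | IN={a:5, e:4, f:3; rest ⊤} | OUT={a:5, e:4, f:0; rest ⊤}
  B3: | IN={a:5, e:4, f:0; rest ⊤} | OUT={a:5, e:4, f:5; rest ⊤}

Merge at B2: IN[B2] = OUT[B1] = {a: 5, b: ⊤, c: ⊤, d: ⊤, e: 4, f: 3}
Applying B2's transfer function to that IN value gives OUT[B2] (row B2 above).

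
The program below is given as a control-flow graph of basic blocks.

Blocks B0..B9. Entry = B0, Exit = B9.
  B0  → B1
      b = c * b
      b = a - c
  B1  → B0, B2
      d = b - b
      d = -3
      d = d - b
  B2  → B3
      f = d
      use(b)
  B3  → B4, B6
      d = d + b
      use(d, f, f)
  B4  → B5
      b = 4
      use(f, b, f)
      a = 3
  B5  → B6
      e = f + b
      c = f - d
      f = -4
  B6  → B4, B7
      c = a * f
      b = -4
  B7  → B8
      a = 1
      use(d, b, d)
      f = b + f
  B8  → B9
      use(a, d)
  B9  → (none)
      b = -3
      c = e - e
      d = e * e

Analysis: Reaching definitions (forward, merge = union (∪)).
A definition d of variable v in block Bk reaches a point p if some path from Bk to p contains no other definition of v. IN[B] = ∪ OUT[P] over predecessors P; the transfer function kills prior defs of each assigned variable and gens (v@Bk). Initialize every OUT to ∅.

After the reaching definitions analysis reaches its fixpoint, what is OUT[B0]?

Fixpoint table:
  B0: | IN={b@B0, d@B1} | OUT={b@B0, d@B1}
  B1: | IN={b@B0, d@B1} | OUT={b@B0, d@B1}
  B2: | IN={b@B0, d@B1} | OUT={b@B0, d@B1, f@B2}
  B3: | IN={b@B0, d@B1, f@B2} | OUT={b@B0, d@B3, f@B2}
  B4: | IN={a@B4, b@B0, b@B6, c@B6, d@B3, e@B5, f@B2, f@B5} | OUT={a@B4, b@B4, c@B6, d@B3, e@B5, f@B2, f@B5}
  B5: | IN={a@B4, b@B4, c@B6, d@B3, e@B5, f@B2, f@B5} | OUT={a@B4, b@B4, c@B5, d@B3, e@B5, f@B5}
  B6: | IN={a@B4, b@B0, b@B4, c@B5, d@B3, e@B5, f@B2, f@B5} | OUT={a@B4, b@B6, c@B6, d@B3, e@B5, f@B2, f@B5}
  B7: | IN={a@B4, b@B6, c@B6, d@B3, e@B5, f@B2, f@B5} | OUT={a@B7, b@B6, c@B6, d@B3, e@B5, f@B7}
  B8: | IN={a@B7, b@B6, c@B6, d@B3, e@B5, f@B7} | OUT={a@B7, b@B6, c@B6, d@B3, e@B5, f@B7}
  B9: | IN={a@B7, b@B6, c@B6, d@B3, e@B5, f@B7} | OUT={a@B7, b@B9, c@B9, d@B9, e@B5, f@B7}

Merge at B0 (entry node, so the boundary value {} is joined with the incoming edge(s)): IN[B0] = {} ⊔ OUT[B1] = {b@B0, d@B1}
Applying B0's transfer function to that IN value gives OUT[B0] (row B0 above).

Answer: {b@B0, d@B1}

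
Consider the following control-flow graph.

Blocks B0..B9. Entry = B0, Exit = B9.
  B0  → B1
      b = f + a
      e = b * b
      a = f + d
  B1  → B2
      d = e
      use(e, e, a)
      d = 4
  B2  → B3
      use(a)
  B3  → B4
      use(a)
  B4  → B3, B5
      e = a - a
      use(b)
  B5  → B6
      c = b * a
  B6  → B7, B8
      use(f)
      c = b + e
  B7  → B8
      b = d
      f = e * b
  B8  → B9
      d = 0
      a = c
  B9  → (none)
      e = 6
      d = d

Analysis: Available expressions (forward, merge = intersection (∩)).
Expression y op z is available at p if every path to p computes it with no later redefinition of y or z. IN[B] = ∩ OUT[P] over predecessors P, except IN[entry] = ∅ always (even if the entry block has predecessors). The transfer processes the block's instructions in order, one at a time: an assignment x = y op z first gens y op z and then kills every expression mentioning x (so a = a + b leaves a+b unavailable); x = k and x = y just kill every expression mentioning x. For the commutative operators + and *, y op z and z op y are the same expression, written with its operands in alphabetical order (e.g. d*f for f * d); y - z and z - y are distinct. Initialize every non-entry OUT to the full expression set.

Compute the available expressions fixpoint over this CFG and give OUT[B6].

Answer: {a*b, a-a, b*b, b+e}

Trace:
Fixpoint table:
  B0:   IN={}   OUT={b*b, d+f}
  B1:   IN={b*b, d+f}   OUT={b*b}
  B2:   IN={b*b}   OUT={b*b}
  B3:   IN={b*b}   OUT={b*b}
  B4:   IN={b*b}   OUT={a-a, b*b}
  B5:   IN={a-a, b*b}   OUT={a*b, a-a, b*b}
  B6:   IN={a*b, a-a, b*b}   OUT={a*b, a-a, b*b, b+e}
  B7:   IN={a*b, a-a, b*b, b+e}   OUT={a-a, b*e}
  B8:   IN={a-a}   OUT={}
  B9:   IN={}   OUT={}

Merge at B6: IN[B6] = OUT[B5] = {a*b, a-a, b*b}
Applying B6's transfer function to that IN value gives OUT[B6] (row B6 above).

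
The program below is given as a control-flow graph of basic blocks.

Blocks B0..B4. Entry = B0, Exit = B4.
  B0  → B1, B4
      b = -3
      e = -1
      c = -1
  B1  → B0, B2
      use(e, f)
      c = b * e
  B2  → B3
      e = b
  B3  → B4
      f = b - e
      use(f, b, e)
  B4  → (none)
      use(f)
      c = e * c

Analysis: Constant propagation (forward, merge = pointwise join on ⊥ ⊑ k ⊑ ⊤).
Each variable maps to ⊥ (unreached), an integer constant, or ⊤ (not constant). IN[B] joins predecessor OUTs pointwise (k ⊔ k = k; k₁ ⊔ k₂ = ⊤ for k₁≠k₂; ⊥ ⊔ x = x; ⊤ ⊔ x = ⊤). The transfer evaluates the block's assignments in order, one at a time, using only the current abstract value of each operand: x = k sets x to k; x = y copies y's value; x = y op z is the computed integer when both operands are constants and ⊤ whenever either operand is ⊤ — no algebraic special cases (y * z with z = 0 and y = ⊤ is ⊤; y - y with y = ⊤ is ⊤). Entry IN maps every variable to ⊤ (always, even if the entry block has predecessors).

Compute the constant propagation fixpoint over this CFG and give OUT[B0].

Fixpoint table:
  B0:  IN=(all ⊤)  OUT={b:-3, c:-1, e:-1; rest ⊤}
  B1:  IN={b:-3, c:-1, e:-1; rest ⊤}  OUT={b:-3, c:3, e:-1; rest ⊤}
  B2:  IN={b:-3, c:3, e:-1; rest ⊤}  OUT={b:-3, c:3, e:-3; rest ⊤}
  B3:  IN={b:-3, c:3, e:-3; rest ⊤}  OUT={b:-3, c:3, e:-3, f:0; rest ⊤}
  B4:  IN={b:-3; rest ⊤}  OUT={b:-3; rest ⊤}

Merge at B0 (entry node, so the boundary value (all ⊤) is joined with the incoming edge(s)): IN[B0] = (all ⊤) ⊔ OUT[B1] = {a: ⊤, b: ⊤, c: ⊤, d: ⊤, e: ⊤, f: ⊤}
Applying B0's transfer function to that IN value gives OUT[B0] (row B0 above).

Answer: {a: ⊤, b: -3, c: -1, d: ⊤, e: -1, f: ⊤}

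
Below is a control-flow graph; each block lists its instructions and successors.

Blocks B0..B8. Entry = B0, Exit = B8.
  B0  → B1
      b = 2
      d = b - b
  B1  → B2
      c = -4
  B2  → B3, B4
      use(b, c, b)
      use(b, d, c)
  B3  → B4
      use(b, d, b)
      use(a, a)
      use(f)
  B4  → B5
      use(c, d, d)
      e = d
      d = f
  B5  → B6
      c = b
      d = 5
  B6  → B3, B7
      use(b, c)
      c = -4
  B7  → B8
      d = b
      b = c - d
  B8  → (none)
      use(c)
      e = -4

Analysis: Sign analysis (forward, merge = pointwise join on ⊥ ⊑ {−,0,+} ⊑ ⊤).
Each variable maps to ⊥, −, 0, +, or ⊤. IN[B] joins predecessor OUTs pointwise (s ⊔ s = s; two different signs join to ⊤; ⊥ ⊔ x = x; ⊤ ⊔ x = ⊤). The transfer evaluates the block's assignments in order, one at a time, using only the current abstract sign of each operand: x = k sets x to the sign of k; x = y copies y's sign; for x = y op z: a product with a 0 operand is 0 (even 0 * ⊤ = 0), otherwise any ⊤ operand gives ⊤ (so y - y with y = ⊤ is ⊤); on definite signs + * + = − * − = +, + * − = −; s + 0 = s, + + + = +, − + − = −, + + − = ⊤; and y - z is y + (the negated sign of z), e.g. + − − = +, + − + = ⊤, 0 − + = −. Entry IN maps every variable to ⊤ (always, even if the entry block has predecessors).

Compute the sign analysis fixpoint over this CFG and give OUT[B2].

Answer: {a: ⊤, b: +, c: -, d: ⊤, e: ⊤, f: ⊤}

Working:
Fixpoint table:
  B0:  IN=(all ⊤)  OUT={b:+; rest ⊤}
  B1:  IN={b:+; rest ⊤}  OUT={b:+, c:-; rest ⊤}
  B2:  IN={b:+, c:-; rest ⊤}  OUT={b:+, c:-; rest ⊤}
  B3:  IN={b:+, c:-; rest ⊤}  OUT={b:+, c:-; rest ⊤}
  B4:  IN={b:+, c:-; rest ⊤}  OUT={b:+, c:-; rest ⊤}
  B5:  IN={b:+, c:-; rest ⊤}  OUT={b:+, c:+, d:+; rest ⊤}
  B6:  IN={b:+, c:+, d:+; rest ⊤}  OUT={b:+, c:-, d:+; rest ⊤}
  B7:  IN={b:+, c:-, d:+; rest ⊤}  OUT={b:-, c:-, d:+; rest ⊤}
  B8:  IN={b:-, c:-, d:+; rest ⊤}  OUT={b:-, c:-, d:+, e:-; rest ⊤}

Merge at B2: IN[B2] = OUT[B1] = {a: ⊤, b: +, c: -, d: ⊤, e: ⊤, f: ⊤}
Applying B2's transfer function to that IN value gives OUT[B2] (row B2 above).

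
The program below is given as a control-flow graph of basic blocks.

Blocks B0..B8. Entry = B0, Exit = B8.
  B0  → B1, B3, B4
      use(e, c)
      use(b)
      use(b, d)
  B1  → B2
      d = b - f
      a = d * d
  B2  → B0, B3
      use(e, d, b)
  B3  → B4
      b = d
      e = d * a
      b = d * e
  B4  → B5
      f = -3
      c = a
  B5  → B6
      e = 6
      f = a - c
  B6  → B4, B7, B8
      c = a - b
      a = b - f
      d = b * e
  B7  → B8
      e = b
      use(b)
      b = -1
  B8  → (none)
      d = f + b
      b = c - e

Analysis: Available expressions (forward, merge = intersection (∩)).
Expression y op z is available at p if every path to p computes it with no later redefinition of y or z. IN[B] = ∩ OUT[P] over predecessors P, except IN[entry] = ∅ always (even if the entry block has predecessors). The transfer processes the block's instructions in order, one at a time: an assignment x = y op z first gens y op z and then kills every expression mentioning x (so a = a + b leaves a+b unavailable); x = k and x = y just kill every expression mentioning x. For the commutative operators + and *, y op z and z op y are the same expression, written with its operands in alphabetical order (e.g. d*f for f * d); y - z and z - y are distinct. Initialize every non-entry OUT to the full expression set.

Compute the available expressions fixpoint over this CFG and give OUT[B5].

Answer: {a-c}

Derivation:
Converged values:
  B0:  IN={}  OUT={}
  B1:  IN={}  OUT={b-f, d*d}
  B2:  IN={b-f, d*d}  OUT={b-f, d*d}
  B3:  IN={}  OUT={a*d, d*e}
  B4:  IN={}  OUT={}
  B5:  IN={}  OUT={a-c}
  B6:  IN={a-c}  OUT={b*e, b-f}
  B7:  IN={b*e, b-f}  OUT={}
  B8:  IN={}  OUT={c-e}

Merge at B5: IN[B5] = OUT[B4] = {}
Applying B5's transfer function to that IN value gives OUT[B5] (row B5 above).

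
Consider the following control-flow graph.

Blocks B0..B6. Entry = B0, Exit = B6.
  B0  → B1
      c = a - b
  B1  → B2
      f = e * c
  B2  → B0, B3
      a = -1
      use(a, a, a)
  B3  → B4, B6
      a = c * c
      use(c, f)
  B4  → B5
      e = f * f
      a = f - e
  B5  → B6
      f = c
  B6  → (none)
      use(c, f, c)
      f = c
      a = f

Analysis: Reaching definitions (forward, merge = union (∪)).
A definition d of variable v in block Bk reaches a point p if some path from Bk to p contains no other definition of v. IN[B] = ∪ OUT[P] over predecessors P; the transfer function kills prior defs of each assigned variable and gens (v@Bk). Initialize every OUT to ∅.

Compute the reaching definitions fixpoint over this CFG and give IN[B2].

Per-block solution:
  B0:  IN={a@B2, c@B0, f@B1}  OUT={a@B2, c@B0, f@B1}
  B1:  IN={a@B2, c@B0, f@B1}  OUT={a@B2, c@B0, f@B1}
  B2:  IN={a@B2, c@B0, f@B1}  OUT={a@B2, c@B0, f@B1}
  B3:  IN={a@B2, c@B0, f@B1}  OUT={a@B3, c@B0, f@B1}
  B4:  IN={a@B3, c@B0, f@B1}  OUT={a@B4, c@B0, e@B4, f@B1}
  B5:  IN={a@B4, c@B0, e@B4, f@B1}  OUT={a@B4, c@B0, e@B4, f@B5}
  B6:  IN={a@B3, a@B4, c@B0, e@B4, f@B1, f@B5}  OUT={a@B6, c@B0, e@B4, f@B6}

Merge at B2: IN[B2] = OUT[B1] = {a@B2, c@B0, f@B1}

Answer: {a@B2, c@B0, f@B1}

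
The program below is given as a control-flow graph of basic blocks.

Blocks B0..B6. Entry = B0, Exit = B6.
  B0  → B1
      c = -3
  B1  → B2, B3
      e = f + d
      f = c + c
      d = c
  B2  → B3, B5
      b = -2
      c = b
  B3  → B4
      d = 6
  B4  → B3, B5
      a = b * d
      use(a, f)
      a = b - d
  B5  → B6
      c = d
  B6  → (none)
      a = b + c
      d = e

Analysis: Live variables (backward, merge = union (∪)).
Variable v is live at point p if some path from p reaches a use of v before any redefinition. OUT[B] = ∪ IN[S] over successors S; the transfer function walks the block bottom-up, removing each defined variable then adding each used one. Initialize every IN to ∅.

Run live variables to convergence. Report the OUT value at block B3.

Per-block solution:
  B0:   IN={b, d, f}   OUT={b, c, d, f}
  B1:   IN={b, c, d, f}   OUT={b, d, e, f}
  B2:   IN={d, e, f}   OUT={b, d, e, f}
  B3:   IN={b, e, f}   OUT={b, d, e, f}
  B4:   IN={b, d, e, f}   OUT={b, d, e, f}
  B5:   IN={b, d, e}   OUT={b, c, e}
  B6:   IN={b, c, e}   OUT={}

Merge at B3: OUT[B3] = IN[B4] = {b, d, e, f}

Answer: {b, d, e, f}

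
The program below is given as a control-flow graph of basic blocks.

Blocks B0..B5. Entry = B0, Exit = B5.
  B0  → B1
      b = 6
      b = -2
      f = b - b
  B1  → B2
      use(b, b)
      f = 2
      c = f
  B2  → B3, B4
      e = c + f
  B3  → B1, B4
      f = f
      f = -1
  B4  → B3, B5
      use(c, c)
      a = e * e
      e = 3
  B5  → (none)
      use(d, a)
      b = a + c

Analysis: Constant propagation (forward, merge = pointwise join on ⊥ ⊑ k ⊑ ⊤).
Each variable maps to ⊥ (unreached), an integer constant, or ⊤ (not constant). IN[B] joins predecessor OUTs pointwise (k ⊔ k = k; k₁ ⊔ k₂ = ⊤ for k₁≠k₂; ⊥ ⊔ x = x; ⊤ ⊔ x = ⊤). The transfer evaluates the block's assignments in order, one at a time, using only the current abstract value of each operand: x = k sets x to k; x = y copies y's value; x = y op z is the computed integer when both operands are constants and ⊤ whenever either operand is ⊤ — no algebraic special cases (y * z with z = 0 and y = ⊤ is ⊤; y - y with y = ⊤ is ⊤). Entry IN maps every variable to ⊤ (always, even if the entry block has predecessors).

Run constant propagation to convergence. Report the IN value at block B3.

Converged values:
  B0: | IN=(all ⊤) | OUT={b:-2, f:0; rest ⊤}
  B1: | IN={b:-2; rest ⊤} | OUT={b:-2, c:2, f:2; rest ⊤}
  B2: | IN={b:-2, c:2, f:2; rest ⊤} | OUT={b:-2, c:2, e:4, f:2; rest ⊤}
  B3: | IN={b:-2, c:2; rest ⊤} | OUT={b:-2, c:2, f:-1; rest ⊤}
  B4: | IN={b:-2, c:2; rest ⊤} | OUT={b:-2, c:2, e:3; rest ⊤}
  B5: | IN={b:-2, c:2, e:3; rest ⊤} | OUT={c:2, e:3; rest ⊤}

Merge at B3: IN[B3] = OUT[B2] ⊔ OUT[B4] = {a: ⊤, b: -2, c: 2, d: ⊤, e: ⊤, f: ⊤}

Answer: {a: ⊤, b: -2, c: 2, d: ⊤, e: ⊤, f: ⊤}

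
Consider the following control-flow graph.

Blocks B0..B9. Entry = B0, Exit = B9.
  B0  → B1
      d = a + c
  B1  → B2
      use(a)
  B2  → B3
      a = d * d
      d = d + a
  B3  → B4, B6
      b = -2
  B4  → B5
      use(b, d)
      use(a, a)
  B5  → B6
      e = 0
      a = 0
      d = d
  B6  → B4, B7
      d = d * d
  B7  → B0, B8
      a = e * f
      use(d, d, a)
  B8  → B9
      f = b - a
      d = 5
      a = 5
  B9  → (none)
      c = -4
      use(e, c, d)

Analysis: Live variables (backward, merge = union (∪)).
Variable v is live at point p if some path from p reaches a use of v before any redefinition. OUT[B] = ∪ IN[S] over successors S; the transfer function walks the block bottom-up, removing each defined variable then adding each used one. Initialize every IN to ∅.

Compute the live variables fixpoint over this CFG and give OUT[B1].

Converged values:
  B0:  IN={a, c, e, f}  OUT={a, c, d, e, f}
  B1:  IN={a, c, d, e, f}  OUT={c, d, e, f}
  B2:  IN={c, d, e, f}  OUT={a, c, d, e, f}
  B3:  IN={a, c, d, e, f}  OUT={a, b, c, d, e, f}
  B4:  IN={a, b, c, d, f}  OUT={b, c, d, f}
  B5:  IN={b, c, d, f}  OUT={a, b, c, d, e, f}
  B6:  IN={a, b, c, d, e, f}  OUT={a, b, c, d, e, f}
  B7:  IN={b, c, d, e, f}  OUT={a, b, c, e, f}
  B8:  IN={a, b, e}  OUT={d, e}
  B9:  IN={d, e}  OUT={}

Merge at B1: OUT[B1] = IN[B2] = {c, d, e, f}

Answer: {c, d, e, f}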